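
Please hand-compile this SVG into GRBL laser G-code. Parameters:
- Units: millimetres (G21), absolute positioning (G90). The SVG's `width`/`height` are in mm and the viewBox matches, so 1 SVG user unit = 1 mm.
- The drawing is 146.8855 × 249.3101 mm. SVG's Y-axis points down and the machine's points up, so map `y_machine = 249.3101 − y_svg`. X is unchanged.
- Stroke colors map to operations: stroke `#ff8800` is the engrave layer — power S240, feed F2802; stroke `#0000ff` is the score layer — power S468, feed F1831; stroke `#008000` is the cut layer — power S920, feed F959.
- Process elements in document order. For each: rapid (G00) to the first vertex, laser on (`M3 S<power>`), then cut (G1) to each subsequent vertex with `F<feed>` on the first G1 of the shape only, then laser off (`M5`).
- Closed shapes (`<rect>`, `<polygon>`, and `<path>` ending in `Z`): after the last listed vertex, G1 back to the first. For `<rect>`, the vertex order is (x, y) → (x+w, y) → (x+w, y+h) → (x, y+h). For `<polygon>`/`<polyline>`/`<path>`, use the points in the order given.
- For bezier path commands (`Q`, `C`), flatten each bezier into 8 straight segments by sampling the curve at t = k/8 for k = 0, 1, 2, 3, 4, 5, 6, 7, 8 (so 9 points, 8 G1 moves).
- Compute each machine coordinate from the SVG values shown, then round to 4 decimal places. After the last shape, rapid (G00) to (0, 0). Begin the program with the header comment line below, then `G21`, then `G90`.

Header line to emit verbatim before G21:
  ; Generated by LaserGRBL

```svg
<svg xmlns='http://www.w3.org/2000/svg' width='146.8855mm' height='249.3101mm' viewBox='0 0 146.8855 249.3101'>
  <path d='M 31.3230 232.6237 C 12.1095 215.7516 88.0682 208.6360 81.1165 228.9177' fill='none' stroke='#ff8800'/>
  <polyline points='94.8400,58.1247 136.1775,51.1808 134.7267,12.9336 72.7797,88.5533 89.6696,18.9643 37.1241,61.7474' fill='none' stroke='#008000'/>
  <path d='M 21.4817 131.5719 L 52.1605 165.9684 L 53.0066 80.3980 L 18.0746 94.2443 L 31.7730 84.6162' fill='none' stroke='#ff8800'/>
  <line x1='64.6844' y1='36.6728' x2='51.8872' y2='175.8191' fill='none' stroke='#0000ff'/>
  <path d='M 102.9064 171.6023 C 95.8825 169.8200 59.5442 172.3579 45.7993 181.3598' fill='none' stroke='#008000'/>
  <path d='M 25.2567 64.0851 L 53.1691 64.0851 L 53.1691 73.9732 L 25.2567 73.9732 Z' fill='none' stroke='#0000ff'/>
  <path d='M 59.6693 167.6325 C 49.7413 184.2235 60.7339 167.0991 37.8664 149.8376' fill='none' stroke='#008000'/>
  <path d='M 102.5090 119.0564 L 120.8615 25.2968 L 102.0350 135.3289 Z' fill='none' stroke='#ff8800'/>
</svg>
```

1 u = 1 mm; y_m = 249.3101 − y.

[1] `<path>` cubic bezier, #ff8800→engrave S240 F2802: (31.3230,16.6864) → (28.2313,22.5216) → (31.9751,27.2355) → (40.4675,30.6212) → (51.6216,32.4721) → (63.3504,32.5814) → (73.5671,30.7423) → (80.1848,26.7482) → (81.1165,20.3924)

[2] `<polyline>` open polyline, #008000→cut S920 F959: (94.8400,191.1854) → (136.1775,198.1293) → (134.7267,236.3765) → (72.7797,160.7568) → (89.6696,230.3458) → (37.1241,187.5627)

[3] `<path>` open polyline, #ff8800→engrave S240 F2802: (21.4817,117.7382) → (52.1605,83.3417) → (53.0066,168.9121) → (18.0746,155.0658) → (31.7730,164.6939)

[4] `<line>` line segment, #0000ff→score S468 F1831: (64.6844,212.6373) → (51.8872,73.4910)

[5] `<path>` cubic bezier, #008000→cut S920 F959: (102.9064,77.7078) → (98.9997,78.1695) → (92.9531,78.2010) → (85.3748,77.7773) → (76.8732,76.8731) → (68.0566,75.4635) → (59.5332,73.5232) → (51.9113,71.0272) → (45.7993,67.9503)

[6] `<path>` rectangle, #0000ff→score S468 F1831: (25.2567,185.2250) → (53.1691,185.2250) → (53.1691,175.3369) → (25.2567,175.3369) → (25.2567,185.2250) (closed)

[7] `<path>` cubic bezier, #008000→cut S920 F959: (59.6693,81.6776) → (56.8200,76.9708) → (55.2900,75.0313) → (54.4374,75.4657) → (53.6202,77.8804) → (52.1964,81.8819) → (49.5242,87.0767) → (44.9615,93.0714) → (37.8664,99.4725)

[8] `<path>` closed polygon, #ff8800→engrave S240 F2802: (102.5090,130.2537) → (120.8615,224.0133) → (102.0350,113.9812) → (102.5090,130.2537) (closed)

; Generated by LaserGRBL
G21
G90
G00 X31.3230 Y16.6864
M3 S240
G1 X28.2313 Y22.5216 F2802
G1 X31.9751 Y27.2355
G1 X40.4675 Y30.6212
G1 X51.6216 Y32.4721
G1 X63.3504 Y32.5814
G1 X73.5671 Y30.7423
G1 X80.1848 Y26.7482
G1 X81.1165 Y20.3924
M5
G00 X94.8400 Y191.1854
M3 S920
G1 X136.1775 Y198.1293 F959
G1 X134.7267 Y236.3765
G1 X72.7797 Y160.7568
G1 X89.6696 Y230.3458
G1 X37.1241 Y187.5627
M5
G00 X21.4817 Y117.7382
M3 S240
G1 X52.1605 Y83.3417 F2802
G1 X53.0066 Y168.9121
G1 X18.0746 Y155.0658
G1 X31.7730 Y164.6939
M5
G00 X64.6844 Y212.6373
M3 S468
G1 X51.8872 Y73.4910 F1831
M5
G00 X102.9064 Y77.7078
M3 S920
G1 X98.9997 Y78.1695 F959
G1 X92.9531 Y78.2010
G1 X85.3748 Y77.7773
G1 X76.8732 Y76.8731
G1 X68.0566 Y75.4635
G1 X59.5332 Y73.5232
G1 X51.9113 Y71.0272
G1 X45.7993 Y67.9503
M5
G00 X25.2567 Y185.2250
M3 S468
G1 X53.1691 Y185.2250 F1831
G1 X53.1691 Y175.3369
G1 X25.2567 Y175.3369
G1 X25.2567 Y185.2250
M5
G00 X59.6693 Y81.6776
M3 S920
G1 X56.8200 Y76.9708 F959
G1 X55.2900 Y75.0313
G1 X54.4374 Y75.4657
G1 X53.6202 Y77.8804
G1 X52.1964 Y81.8819
G1 X49.5242 Y87.0767
G1 X44.9615 Y93.0714
G1 X37.8664 Y99.4725
M5
G00 X102.5090 Y130.2537
M3 S240
G1 X120.8615 Y224.0133 F2802
G1 X102.0350 Y113.9812
G1 X102.5090 Y130.2537
M5
G00 X0.0000 Y0.0000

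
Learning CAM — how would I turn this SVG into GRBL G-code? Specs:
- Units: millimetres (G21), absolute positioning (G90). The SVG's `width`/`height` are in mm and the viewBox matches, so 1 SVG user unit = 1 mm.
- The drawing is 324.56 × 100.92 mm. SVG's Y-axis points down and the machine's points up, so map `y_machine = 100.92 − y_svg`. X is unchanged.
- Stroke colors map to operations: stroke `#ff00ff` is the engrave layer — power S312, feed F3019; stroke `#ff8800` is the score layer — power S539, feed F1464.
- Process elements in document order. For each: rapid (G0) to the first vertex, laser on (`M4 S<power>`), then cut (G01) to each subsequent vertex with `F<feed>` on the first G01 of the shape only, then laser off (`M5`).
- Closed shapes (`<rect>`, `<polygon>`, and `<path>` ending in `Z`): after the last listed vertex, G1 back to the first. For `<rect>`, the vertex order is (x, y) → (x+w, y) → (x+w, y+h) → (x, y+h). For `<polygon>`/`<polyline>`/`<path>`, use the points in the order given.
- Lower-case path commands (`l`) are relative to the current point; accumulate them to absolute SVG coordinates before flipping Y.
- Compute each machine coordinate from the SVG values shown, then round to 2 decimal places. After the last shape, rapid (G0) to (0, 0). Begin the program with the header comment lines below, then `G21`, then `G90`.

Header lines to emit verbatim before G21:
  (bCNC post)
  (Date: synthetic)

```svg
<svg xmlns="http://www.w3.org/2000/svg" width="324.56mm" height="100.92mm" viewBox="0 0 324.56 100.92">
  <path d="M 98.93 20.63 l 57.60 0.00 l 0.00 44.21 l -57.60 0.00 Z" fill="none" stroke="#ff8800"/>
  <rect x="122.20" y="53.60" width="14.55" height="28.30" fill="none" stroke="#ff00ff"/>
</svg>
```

1 u = 1 mm; y_m = 100.92 − y.

[1] `<path>` rectangle, #ff8800→score S539 F1464: (98.93,80.29) → (156.53,80.29) → (156.53,36.08) → (98.93,36.08) → (98.93,80.29) (closed)

[2] `<rect>` rectangle, #ff00ff→engrave S312 F3019: (122.20,47.32) → (136.75,47.32) → (136.75,19.02) → (122.20,19.02) → (122.20,47.32) (closed)

(bCNC post)
(Date: synthetic)
G21
G90
G0 X98.93 Y80.29
M4 S539
G01 X156.53 Y80.29 F1464
G01 X156.53 Y36.08
G01 X98.93 Y36.08
G01 X98.93 Y80.29
M5
G0 X122.20 Y47.32
M4 S312
G01 X136.75 Y47.32 F3019
G01 X136.75 Y19.02
G01 X122.20 Y19.02
G01 X122.20 Y47.32
M5
G0 X0.00 Y0.00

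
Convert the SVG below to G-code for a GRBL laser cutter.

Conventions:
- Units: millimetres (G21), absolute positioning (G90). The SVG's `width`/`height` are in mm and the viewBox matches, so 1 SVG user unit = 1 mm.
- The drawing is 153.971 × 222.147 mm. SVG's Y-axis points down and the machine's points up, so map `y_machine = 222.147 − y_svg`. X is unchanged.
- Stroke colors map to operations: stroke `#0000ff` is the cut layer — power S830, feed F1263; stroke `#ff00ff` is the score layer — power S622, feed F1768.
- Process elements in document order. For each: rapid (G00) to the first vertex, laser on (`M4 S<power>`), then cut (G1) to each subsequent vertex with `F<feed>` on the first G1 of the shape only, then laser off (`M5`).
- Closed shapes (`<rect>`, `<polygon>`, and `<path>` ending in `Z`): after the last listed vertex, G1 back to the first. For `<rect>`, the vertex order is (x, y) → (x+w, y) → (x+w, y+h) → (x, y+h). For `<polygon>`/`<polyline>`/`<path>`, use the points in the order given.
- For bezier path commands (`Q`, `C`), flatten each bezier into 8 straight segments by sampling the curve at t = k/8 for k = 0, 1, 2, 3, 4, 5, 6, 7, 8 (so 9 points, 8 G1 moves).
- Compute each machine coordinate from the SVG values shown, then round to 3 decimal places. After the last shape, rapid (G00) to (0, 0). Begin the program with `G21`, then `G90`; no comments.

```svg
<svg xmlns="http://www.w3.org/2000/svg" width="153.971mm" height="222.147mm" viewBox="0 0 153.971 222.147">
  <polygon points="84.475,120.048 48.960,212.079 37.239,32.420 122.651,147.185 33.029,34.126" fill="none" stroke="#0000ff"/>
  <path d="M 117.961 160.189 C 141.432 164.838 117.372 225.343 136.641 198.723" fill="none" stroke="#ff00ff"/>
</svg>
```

1 u = 1 mm; y_m = 222.147 − y.

[1] `<polygon>` closed polygon, #0000ff→cut S830 F1263: (84.475,102.099) → (48.960,10.068) → (37.239,189.727) → (122.651,74.962) → (33.029,188.021) → (84.475,102.099) (closed)

[2] `<path>` cubic bezier, #ff00ff→score S622 F1768: (117.961,61.958) → (124.712,57.876) → (128.072,50.232) → (129.105,40.704) → (128.877,30.965) → (128.451,22.692) → (128.894,17.561) → (131.269,17.246) → (136.641,23.424)

G21
G90
G00 X84.475 Y102.099
M4 S830
G1 X48.960 Y10.068 F1263
G1 X37.239 Y189.727
G1 X122.651 Y74.962
G1 X33.029 Y188.021
G1 X84.475 Y102.099
M5
G00 X117.961 Y61.958
M4 S622
G1 X124.712 Y57.876 F1768
G1 X128.072 Y50.232
G1 X129.105 Y40.704
G1 X128.877 Y30.965
G1 X128.451 Y22.692
G1 X128.894 Y17.561
G1 X131.269 Y17.246
G1 X136.641 Y23.424
M5
G00 X0.000 Y0.000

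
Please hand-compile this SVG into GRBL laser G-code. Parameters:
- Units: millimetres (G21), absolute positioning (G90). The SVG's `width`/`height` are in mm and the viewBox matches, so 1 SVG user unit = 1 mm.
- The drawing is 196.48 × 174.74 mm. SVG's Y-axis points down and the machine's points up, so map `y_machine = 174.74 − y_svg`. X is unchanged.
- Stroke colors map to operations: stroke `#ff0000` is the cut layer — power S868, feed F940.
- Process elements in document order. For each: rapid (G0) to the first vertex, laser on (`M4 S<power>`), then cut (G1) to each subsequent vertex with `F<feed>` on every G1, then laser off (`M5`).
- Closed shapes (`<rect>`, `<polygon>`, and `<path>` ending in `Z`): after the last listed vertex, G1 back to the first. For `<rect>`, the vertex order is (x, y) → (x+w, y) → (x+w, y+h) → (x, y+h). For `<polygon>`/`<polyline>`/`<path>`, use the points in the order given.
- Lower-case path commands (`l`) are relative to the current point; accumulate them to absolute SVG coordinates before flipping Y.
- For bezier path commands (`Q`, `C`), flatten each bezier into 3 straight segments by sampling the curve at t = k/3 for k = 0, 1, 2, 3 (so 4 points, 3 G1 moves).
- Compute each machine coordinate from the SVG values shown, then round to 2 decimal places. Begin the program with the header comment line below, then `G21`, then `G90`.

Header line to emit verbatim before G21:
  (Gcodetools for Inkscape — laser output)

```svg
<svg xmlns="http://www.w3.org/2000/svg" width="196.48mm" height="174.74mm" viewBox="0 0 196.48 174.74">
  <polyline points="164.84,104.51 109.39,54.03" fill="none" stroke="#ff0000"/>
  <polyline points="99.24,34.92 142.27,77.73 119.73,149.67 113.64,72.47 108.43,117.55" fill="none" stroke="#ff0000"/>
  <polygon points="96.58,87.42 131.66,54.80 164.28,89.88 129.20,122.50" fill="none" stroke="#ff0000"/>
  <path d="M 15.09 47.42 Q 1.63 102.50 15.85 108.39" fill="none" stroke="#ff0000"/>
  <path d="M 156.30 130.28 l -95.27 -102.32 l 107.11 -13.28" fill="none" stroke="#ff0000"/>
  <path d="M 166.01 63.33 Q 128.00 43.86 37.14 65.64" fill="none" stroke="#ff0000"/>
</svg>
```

viewBox `0 0 196.48 174.74` with mm width/height → 1 unit = 1 mm. Flip: y_m = 174.74 − y_svg.

**Shape 1** — `<polyline>` line segment, stroke `#ff0000` → cut (S868, F940). Machine vertices: (164.84,70.23) → (109.39,120.71). Open path.

**Shape 2** — `<polyline>` open polyline, stroke `#ff0000` → cut (S868, F940). Machine vertices: (99.24,139.82) → (142.27,97.01) → (119.73,25.07) → (113.64,102.27) → (108.43,57.19). Open path.

**Shape 3** — `<polygon>` regular polygon, stroke `#ff0000` → cut (S868, F940). Machine vertices: (96.58,87.32) → (131.66,119.94) → (164.28,84.86) → (129.20,52.24) → (96.58,87.32). Closed: final G1 returns to the first vertex.

**Shape 4** — `<path>` quadratic bezier, stroke `#ff0000` → cut (S868, F940). Control points (SVG): P0=(15.09,47.42), P1=(1.63,102.50), P2=(15.85,108.39); sampled at t=k/3. Machine vertices: (15.09,127.32) → (9.19,96.07) → (9.45,75.74) → (15.85,66.35). Open path.

**Shape 5** — `<path>` open polyline, stroke `#ff0000` → cut (S868, F940). Machine vertices: (156.30,44.46) → (61.03,146.78) → (168.14,160.06). Open path.

**Shape 6** — `<path>` quadratic bezier, stroke `#ff0000` → cut (S868, F940). Control points (SVG): P0=(166.01,63.33), P1=(128.00,43.86), P2=(37.14,65.64); sampled at t=k/3. Machine vertices: (166.01,111.41) → (134.80,119.81) → (91.84,119.04) → (37.14,109.10). Open path.

(Gcodetools for Inkscape — laser output)
G21
G90
G0 X164.84 Y70.23
M4 S868
G1 X109.39 Y120.71 F940
M5
G0 X99.24 Y139.82
M4 S868
G1 X142.27 Y97.01 F940
G1 X119.73 Y25.07 F940
G1 X113.64 Y102.27 F940
G1 X108.43 Y57.19 F940
M5
G0 X96.58 Y87.32
M4 S868
G1 X131.66 Y119.94 F940
G1 X164.28 Y84.86 F940
G1 X129.20 Y52.24 F940
G1 X96.58 Y87.32 F940
M5
G0 X15.09 Y127.32
M4 S868
G1 X9.19 Y96.07 F940
G1 X9.45 Y75.74 F940
G1 X15.85 Y66.35 F940
M5
G0 X156.30 Y44.46
M4 S868
G1 X61.03 Y146.78 F940
G1 X168.14 Y160.06 F940
M5
G0 X166.01 Y111.41
M4 S868
G1 X134.80 Y119.81 F940
G1 X91.84 Y119.04 F940
G1 X37.14 Y109.10 F940
M5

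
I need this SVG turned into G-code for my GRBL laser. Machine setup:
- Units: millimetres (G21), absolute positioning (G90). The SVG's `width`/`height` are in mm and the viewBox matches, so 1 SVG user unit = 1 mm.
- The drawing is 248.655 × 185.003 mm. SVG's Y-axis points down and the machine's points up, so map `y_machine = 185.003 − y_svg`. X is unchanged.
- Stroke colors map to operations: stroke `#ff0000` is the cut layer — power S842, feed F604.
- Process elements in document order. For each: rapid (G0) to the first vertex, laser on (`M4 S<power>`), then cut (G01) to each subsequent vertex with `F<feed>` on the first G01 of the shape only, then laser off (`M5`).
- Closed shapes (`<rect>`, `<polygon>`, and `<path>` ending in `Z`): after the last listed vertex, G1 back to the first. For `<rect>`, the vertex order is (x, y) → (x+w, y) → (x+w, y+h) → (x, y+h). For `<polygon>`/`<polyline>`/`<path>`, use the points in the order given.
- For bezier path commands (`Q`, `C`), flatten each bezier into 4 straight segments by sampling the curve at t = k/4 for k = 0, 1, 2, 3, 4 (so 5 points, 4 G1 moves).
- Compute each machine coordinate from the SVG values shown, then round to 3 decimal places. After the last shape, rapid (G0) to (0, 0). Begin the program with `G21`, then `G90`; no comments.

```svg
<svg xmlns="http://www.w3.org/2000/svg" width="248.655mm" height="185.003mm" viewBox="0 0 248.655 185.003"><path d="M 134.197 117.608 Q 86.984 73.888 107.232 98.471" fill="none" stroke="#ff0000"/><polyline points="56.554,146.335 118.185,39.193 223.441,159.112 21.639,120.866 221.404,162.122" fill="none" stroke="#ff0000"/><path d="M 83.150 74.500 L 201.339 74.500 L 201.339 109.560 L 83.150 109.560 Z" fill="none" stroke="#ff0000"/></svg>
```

G21
G90
G0 X134.197 Y67.395
M4 S842
G01 X114.807 Y84.986 F604
G01 X103.849 Y94.039
G01 X101.324 Y94.555
G01 X107.232 Y86.532
M5
G0 X56.554 Y38.668
M4 S842
G01 X118.185 Y145.810 F604
G01 X223.441 Y25.891
G01 X21.639 Y64.137
G01 X221.404 Y22.881
M5
G0 X83.150 Y110.503
M4 S842
G01 X201.339 Y110.503 F604
G01 X201.339 Y75.443
G01 X83.150 Y75.443
G01 X83.150 Y110.503
M5
G0 X0.000 Y0.000

Since the viewBox matches the mm dimensions, user units are millimetres directly. The only transform is the Y-flip y_m = 185.003 − y_svg.

Shape 1 is a quadratic bezier drawn with `<path>`. Its stroke #ff0000 means cut at S842, F604. After flipping Y the toolpath is (134.197,67.395) → (114.807,84.986) → (103.849,94.039) → (101.324,94.555) → (107.232,86.532).

Shape 2 is a open polyline drawn with `<polyline>`. Its stroke #ff0000 means cut at S842, F604. After flipping Y the toolpath is (56.554,38.668) → (118.185,145.810) → (223.441,25.891) → (21.639,64.137) → (221.404,22.881).

Shape 3 is a rectangle drawn with `<path>`. Its stroke #ff0000 means cut at S842, F604. After flipping Y the toolpath is (83.150,110.503) → (201.339,110.503) → (201.339,75.443) → (83.150,75.443) → (83.150,110.503), returning to the start.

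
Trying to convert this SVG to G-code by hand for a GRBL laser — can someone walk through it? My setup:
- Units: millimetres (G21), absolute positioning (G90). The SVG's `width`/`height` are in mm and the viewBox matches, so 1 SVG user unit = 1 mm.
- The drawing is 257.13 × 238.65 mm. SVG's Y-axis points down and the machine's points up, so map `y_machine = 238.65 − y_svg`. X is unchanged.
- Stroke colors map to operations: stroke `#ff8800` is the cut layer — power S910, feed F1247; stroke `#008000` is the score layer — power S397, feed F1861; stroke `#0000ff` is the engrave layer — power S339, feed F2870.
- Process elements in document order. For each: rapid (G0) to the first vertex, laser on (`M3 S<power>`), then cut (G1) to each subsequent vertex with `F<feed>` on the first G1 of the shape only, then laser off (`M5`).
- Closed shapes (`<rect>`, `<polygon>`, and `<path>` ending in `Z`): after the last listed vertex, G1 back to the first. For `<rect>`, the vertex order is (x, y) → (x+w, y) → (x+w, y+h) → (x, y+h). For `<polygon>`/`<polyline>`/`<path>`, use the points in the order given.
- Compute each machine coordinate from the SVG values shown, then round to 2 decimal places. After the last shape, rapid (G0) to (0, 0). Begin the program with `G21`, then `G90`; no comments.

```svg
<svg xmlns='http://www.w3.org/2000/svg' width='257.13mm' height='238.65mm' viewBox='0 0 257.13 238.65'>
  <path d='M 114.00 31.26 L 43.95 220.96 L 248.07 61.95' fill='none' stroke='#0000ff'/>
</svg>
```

Since the viewBox matches the mm dimensions, user units are millimetres directly. The only transform is the Y-flip y_m = 238.65 − y_svg.

Shape 1 is a open polyline drawn with `<path>`. Its stroke #0000ff means engrave at S339, F2870. After flipping Y the toolpath is (114.00,207.39) → (43.95,17.69) → (248.07,176.70).

G21
G90
G0 X114.00 Y207.39
M3 S339
G1 X43.95 Y17.69 F2870
G1 X248.07 Y176.70
M5
G0 X0.00 Y0.00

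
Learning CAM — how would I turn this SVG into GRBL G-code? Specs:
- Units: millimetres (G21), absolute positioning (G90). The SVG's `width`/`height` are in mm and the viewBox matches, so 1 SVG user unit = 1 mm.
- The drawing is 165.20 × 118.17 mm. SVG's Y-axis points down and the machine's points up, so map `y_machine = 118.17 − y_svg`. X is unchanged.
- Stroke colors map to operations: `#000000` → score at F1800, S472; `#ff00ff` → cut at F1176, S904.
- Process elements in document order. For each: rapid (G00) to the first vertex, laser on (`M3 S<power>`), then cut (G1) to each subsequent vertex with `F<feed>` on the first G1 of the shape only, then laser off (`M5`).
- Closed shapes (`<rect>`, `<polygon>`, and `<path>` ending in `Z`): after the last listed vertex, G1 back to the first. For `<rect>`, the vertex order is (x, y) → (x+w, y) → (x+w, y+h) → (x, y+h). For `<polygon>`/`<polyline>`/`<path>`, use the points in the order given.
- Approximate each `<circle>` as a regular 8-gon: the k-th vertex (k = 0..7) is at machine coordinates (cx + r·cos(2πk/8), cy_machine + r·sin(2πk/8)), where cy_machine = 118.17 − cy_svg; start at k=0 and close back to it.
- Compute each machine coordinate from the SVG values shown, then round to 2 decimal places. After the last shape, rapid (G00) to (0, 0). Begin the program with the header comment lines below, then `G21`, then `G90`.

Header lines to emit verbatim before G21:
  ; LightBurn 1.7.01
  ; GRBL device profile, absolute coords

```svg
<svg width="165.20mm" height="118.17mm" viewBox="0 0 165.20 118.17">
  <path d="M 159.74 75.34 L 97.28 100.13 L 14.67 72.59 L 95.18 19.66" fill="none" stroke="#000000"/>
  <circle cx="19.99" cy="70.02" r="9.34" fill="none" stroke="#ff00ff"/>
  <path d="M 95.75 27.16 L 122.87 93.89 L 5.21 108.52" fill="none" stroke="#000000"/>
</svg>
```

; LightBurn 1.7.01
; GRBL device profile, absolute coords
G21
G90
G00 X159.74 Y42.83
M3 S472
G1 X97.28 Y18.04 F1800
G1 X14.67 Y45.58
G1 X95.18 Y98.51
M5
G00 X29.33 Y48.15
M3 S904
G1 X26.59 Y54.75 F1176
G1 X19.99 Y57.49
G1 X13.39 Y54.75
G1 X10.65 Y48.15
G1 X13.39 Y41.55
G1 X19.99 Y38.81
G1 X26.59 Y41.55
G1 X29.33 Y48.15
M5
G00 X95.75 Y91.01
M3 S472
G1 X122.87 Y24.28 F1800
G1 X5.21 Y9.65
M5
G00 X0.00 Y0.00

Since the viewBox matches the mm dimensions, user units are millimetres directly. The only transform is the Y-flip y_m = 118.17 − y_svg.

Shape 1 is a open polyline drawn with `<path>`. Its stroke #000000 means score at S472, F1800. After flipping Y the toolpath is (159.74,42.83) → (97.28,18.04) → (14.67,45.58) → (95.18,98.51).

Shape 2 is a circle drawn with `<circle>`. Its stroke #ff00ff means cut at S904, F1176. After flipping Y the toolpath is (29.33,48.15) → (26.59,54.75) → (19.99,57.49) → (13.39,54.75) → (10.65,48.15) → (13.39,41.55) → (19.99,38.81) → (26.59,41.55) → (29.33,48.15), returning to the start.

Shape 3 is a open polyline drawn with `<path>`. Its stroke #000000 means score at S472, F1800. After flipping Y the toolpath is (95.75,91.01) → (122.87,24.28) → (5.21,9.65).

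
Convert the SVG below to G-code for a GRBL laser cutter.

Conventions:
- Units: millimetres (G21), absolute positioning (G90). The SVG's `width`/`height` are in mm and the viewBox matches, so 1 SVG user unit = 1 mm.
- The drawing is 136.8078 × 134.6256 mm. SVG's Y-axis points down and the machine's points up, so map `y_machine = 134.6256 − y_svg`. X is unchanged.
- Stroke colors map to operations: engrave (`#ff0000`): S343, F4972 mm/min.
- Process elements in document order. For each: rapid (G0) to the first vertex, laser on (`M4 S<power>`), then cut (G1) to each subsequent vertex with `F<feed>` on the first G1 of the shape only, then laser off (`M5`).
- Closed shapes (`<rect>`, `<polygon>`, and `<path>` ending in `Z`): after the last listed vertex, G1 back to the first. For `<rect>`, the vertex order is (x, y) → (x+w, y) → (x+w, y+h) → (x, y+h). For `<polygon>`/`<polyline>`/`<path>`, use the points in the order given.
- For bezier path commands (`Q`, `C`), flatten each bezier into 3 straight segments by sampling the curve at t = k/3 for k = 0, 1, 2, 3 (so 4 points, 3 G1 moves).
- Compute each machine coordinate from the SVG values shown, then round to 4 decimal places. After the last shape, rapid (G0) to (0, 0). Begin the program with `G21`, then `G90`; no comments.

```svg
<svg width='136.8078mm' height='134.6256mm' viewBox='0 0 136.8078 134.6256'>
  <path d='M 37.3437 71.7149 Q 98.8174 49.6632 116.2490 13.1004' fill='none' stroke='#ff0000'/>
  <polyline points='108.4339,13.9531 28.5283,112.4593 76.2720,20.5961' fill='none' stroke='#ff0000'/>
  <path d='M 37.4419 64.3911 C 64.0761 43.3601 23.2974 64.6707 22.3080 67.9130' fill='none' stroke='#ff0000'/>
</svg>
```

1 u = 1 mm; y_m = 134.6256 − y.

[1] `<path>` quadratic bezier, #ff0000→engrave S343 F4972: (37.3437,62.9107) → (73.4326,79.2242) → (99.7344,98.7623) → (116.2490,121.5252)

[2] `<polyline>` open polyline, #ff0000→engrave S343 F4972: (108.4339,120.6725) → (28.5283,22.1663) → (76.2720,114.0295)

[3] `<path>` cubic bezier, #ff0000→engrave S343 F4972: (37.4419,70.2345) → (45.5756,79.3890) → (32.5900,73.7403) → (22.3080,66.7126)

G21
G90
G0 X37.3437 Y62.9107
M4 S343
G1 X73.4326 Y79.2242 F4972
G1 X99.7344 Y98.7623
G1 X116.2490 Y121.5252
M5
G0 X108.4339 Y120.6725
M4 S343
G1 X28.5283 Y22.1663 F4972
G1 X76.2720 Y114.0295
M5
G0 X37.4419 Y70.2345
M4 S343
G1 X45.5756 Y79.3890 F4972
G1 X32.5900 Y73.7403
G1 X22.3080 Y66.7126
M5
G0 X0.0000 Y0.0000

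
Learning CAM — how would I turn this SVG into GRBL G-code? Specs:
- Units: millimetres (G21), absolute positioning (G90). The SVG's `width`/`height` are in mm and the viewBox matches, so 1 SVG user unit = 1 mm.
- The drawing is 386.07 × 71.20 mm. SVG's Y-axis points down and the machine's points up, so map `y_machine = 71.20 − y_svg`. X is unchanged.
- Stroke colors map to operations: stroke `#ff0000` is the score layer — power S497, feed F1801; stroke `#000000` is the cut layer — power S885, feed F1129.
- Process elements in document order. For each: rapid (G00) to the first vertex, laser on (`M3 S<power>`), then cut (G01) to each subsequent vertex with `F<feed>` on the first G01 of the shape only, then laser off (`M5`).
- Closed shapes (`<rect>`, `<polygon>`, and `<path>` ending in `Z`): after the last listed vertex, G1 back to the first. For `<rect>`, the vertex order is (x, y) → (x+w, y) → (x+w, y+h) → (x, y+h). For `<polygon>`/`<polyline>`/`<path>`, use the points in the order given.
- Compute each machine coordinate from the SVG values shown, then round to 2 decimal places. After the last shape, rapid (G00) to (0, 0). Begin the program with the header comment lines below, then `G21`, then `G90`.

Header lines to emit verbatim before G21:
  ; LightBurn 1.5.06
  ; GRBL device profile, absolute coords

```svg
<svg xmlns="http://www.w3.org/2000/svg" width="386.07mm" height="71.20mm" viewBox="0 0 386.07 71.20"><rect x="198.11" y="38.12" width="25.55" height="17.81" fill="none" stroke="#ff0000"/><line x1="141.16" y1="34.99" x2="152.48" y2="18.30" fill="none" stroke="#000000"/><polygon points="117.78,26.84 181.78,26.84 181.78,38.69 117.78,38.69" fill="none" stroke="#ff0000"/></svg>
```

viewBox `0 0 386.07 71.20` with mm width/height → 1 unit = 1 mm. Flip: y_m = 71.20 − y_svg.

**Shape 1** — `<rect>` rectangle, stroke `#ff0000` → score (S497, F1801). Machine vertices: (198.11,33.08) → (223.66,33.08) → (223.66,15.27) → (198.11,15.27) → (198.11,33.08). Closed: final G1 returns to the first vertex.

**Shape 2** — `<line>` line segment, stroke `#000000` → cut (S885, F1129). Machine vertices: (141.16,36.21) → (152.48,52.90). Open path.

**Shape 3** — `<polygon>` rectangle, stroke `#ff0000` → score (S497, F1801). Machine vertices: (117.78,44.36) → (181.78,44.36) → (181.78,32.51) → (117.78,32.51) → (117.78,44.36). Closed: final G1 returns to the first vertex.

; LightBurn 1.5.06
; GRBL device profile, absolute coords
G21
G90
G00 X198.11 Y33.08
M3 S497
G01 X223.66 Y33.08 F1801
G01 X223.66 Y15.27
G01 X198.11 Y15.27
G01 X198.11 Y33.08
M5
G00 X141.16 Y36.21
M3 S885
G01 X152.48 Y52.90 F1129
M5
G00 X117.78 Y44.36
M3 S497
G01 X181.78 Y44.36 F1801
G01 X181.78 Y32.51
G01 X117.78 Y32.51
G01 X117.78 Y44.36
M5
G00 X0.00 Y0.00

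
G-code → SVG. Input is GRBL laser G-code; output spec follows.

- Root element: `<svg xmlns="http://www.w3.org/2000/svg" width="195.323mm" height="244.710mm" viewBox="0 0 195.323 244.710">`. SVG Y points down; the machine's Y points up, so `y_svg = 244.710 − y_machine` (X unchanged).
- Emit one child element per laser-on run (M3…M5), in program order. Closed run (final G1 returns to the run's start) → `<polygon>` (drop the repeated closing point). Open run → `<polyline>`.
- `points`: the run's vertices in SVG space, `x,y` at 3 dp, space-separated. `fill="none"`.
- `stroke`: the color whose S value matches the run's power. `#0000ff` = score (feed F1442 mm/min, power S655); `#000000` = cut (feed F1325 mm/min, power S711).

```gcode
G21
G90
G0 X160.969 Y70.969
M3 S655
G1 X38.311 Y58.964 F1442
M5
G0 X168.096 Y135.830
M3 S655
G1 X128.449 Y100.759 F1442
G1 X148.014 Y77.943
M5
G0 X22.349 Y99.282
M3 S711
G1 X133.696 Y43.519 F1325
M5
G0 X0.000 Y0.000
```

Machine Y-up, SVG Y-down with viewBox height 244.710, so y_svg = 244.710 − y_machine; X carries over.

Run 1: power S655 maps to stroke `#0000ff` (score). The run is open, so emit a `<polyline>` with points (Y-flipped): 160.969,173.741 38.311,185.746.

Run 2: the run's S655 means `#0000ff` (score). The run is open, so emit a `<polyline>` with points (Y-flipped): 168.096,108.880 128.449,143.951 148.014,166.767.

Run 3: S711 ⇒ cut layer `#000000`. The run is open, so emit a `<polyline>` with points (Y-flipped): 22.349,145.428 133.696,201.191.

<svg xmlns="http://www.w3.org/2000/svg" width="195.323mm" height="244.710mm" viewBox="0 0 195.323 244.710">
  <polyline points="160.969,173.741 38.311,185.746" fill="none" stroke="#0000ff"/>
  <polyline points="168.096,108.880 128.449,143.951 148.014,166.767" fill="none" stroke="#0000ff"/>
  <polyline points="22.349,145.428 133.696,201.191" fill="none" stroke="#000000"/>
</svg>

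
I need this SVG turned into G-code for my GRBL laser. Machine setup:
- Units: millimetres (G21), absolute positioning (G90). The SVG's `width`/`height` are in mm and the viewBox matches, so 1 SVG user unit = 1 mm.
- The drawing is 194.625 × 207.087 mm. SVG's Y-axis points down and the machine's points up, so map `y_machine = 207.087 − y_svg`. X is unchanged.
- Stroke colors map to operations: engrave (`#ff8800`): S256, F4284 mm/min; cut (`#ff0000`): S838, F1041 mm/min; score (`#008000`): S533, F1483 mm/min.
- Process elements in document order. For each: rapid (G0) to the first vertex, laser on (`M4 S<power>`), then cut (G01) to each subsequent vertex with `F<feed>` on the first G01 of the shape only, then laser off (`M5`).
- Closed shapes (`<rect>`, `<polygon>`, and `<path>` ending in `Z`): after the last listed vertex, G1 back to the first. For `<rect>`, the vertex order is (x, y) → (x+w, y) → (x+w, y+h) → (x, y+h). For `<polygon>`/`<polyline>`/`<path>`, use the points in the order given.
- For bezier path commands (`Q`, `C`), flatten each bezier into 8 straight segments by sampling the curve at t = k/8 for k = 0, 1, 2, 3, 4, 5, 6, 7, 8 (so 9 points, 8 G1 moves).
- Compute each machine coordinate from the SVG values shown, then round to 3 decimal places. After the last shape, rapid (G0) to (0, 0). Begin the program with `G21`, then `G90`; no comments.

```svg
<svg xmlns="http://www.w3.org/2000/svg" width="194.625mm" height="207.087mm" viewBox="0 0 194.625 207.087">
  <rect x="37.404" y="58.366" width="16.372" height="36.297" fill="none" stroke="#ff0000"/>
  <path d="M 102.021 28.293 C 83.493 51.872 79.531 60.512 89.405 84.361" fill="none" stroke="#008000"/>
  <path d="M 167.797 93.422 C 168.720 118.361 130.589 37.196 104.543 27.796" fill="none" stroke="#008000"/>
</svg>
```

viewBox `0 0 194.625 207.087` with mm width/height → 1 unit = 1 mm. Flip: y_m = 207.087 − y_svg.

**Shape 1** — `<rect>` rectangle, stroke `#ff0000` → cut (S838, F1041). Machine vertices: (37.404,148.721) → (53.776,148.721) → (53.776,112.424) → (37.404,112.424) → (37.404,148.721). Closed: final G1 returns to the first vertex.

**Shape 2** — `<path>` cubic bezier, stroke `#008000` → score (S533, F1483). Control points (SVG): P0=(102.021,28.293), P1=(83.493,51.872), P2=(79.531,60.512), P3=(89.405,84.361); sampled at t=k/8. Machine vertices: (102.021,178.794) → (95.754,170.593) → (90.845,163.440) → (87.284,156.980) → (85.062,150.861) → (84.172,144.730) → (84.605,138.232) → (86.352,131.015) → (89.405,122.726). Open path.

**Shape 3** — `<path>` cubic bezier, stroke `#008000` → score (S533, F1483). Control points (SVG): P0=(167.797,93.422), P1=(168.720,118.361), P2=(130.589,37.196), P3=(104.543,27.796); sampled at t=k/8. Machine vertices: (167.797,113.665) → (166.412,108.939) → (161.966,112.076) → (155.056,120.991) → (146.283,133.601) → (136.246,147.820) → (125.544,161.564) → (114.777,172.749) → (104.543,179.291). Open path.

G21
G90
G0 X37.404 Y148.721
M4 S838
G01 X53.776 Y148.721 F1041
G01 X53.776 Y112.424
G01 X37.404 Y112.424
G01 X37.404 Y148.721
M5
G0 X102.021 Y178.794
M4 S533
G01 X95.754 Y170.593 F1483
G01 X90.845 Y163.440
G01 X87.284 Y156.980
G01 X85.062 Y150.861
G01 X84.172 Y144.730
G01 X84.605 Y138.232
G01 X86.352 Y131.015
G01 X89.405 Y122.726
M5
G0 X167.797 Y113.665
M4 S533
G01 X166.412 Y108.939 F1483
G01 X161.966 Y112.076
G01 X155.056 Y120.991
G01 X146.283 Y133.601
G01 X136.246 Y147.820
G01 X125.544 Y161.564
G01 X114.777 Y172.749
G01 X104.543 Y179.291
M5
G0 X0.000 Y0.000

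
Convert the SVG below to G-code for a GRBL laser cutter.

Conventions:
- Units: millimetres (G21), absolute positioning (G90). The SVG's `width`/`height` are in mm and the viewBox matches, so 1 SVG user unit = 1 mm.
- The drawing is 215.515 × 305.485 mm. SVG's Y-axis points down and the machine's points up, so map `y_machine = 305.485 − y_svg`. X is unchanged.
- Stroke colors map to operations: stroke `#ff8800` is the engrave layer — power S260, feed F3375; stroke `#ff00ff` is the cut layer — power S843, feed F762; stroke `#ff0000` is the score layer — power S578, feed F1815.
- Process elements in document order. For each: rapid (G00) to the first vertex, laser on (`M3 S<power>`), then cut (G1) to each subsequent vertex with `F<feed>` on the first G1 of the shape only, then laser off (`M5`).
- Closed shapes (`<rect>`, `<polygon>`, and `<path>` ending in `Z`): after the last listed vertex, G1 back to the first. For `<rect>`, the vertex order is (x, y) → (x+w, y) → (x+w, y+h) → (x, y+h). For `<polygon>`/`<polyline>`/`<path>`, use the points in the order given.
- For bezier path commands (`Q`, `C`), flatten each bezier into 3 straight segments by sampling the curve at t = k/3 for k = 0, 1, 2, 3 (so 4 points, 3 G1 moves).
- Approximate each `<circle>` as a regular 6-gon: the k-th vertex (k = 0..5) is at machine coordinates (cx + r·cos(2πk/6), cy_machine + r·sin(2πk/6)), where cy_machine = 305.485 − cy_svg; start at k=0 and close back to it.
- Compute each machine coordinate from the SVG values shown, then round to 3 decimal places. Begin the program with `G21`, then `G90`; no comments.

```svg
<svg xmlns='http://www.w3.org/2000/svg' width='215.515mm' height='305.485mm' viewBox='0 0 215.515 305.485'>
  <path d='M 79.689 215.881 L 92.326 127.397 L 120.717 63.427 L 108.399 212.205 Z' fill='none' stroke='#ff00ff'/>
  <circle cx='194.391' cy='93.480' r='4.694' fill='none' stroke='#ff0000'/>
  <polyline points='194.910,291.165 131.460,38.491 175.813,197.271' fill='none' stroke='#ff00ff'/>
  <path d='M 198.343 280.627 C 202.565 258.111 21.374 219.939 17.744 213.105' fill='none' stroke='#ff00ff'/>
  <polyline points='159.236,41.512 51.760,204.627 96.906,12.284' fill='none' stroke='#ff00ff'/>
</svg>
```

G21
G90
G00 X79.689 Y89.604
M3 S843
G1 X92.326 Y178.088 F762
G1 X120.717 Y242.058
G1 X108.399 Y93.280
G1 X79.689 Y89.604
M5
G00 X199.085 Y212.005
M3 S578
G1 X196.738 Y216.070 F1815
G1 X192.044 Y216.070
G1 X189.697 Y212.005
G1 X192.044 Y207.940
G1 X196.738 Y207.940
G1 X199.085 Y212.005
M5
G00 X194.910 Y14.320
M3 S843
G1 X131.460 Y266.994 F762
G1 X175.813 Y108.214
M5
G00 X198.343 Y24.858
M3 S843
G1 X154.204 Y50.852 F762
G1 X67.118 Y76.841
G1 X17.744 Y92.380
M5
G00 X159.236 Y263.973
M3 S843
G1 X51.760 Y100.858 F762
G1 X96.906 Y293.201
M5

1 u = 1 mm; y_m = 305.485 − y.

[1] `<path>` closed polygon, #ff00ff→cut S843 F762: (79.689,89.604) → (92.326,178.088) → (120.717,242.058) → (108.399,93.280) → (79.689,89.604) (closed)

[2] `<circle>` circle, #ff0000→score S578 F1815: (199.085,212.005) → (196.738,216.070) → (192.044,216.070) → (189.697,212.005) → (192.044,207.940) → (196.738,207.940) → (199.085,212.005) (closed)

[3] `<polyline>` open polyline, #ff00ff→cut S843 F762: (194.910,14.320) → (131.460,266.994) → (175.813,108.214)

[4] `<path>` cubic bezier, #ff00ff→cut S843 F762: (198.343,24.858) → (154.204,50.852) → (67.118,76.841) → (17.744,92.380)

[5] `<polyline>` open polyline, #ff00ff→cut S843 F762: (159.236,263.973) → (51.760,100.858) → (96.906,293.201)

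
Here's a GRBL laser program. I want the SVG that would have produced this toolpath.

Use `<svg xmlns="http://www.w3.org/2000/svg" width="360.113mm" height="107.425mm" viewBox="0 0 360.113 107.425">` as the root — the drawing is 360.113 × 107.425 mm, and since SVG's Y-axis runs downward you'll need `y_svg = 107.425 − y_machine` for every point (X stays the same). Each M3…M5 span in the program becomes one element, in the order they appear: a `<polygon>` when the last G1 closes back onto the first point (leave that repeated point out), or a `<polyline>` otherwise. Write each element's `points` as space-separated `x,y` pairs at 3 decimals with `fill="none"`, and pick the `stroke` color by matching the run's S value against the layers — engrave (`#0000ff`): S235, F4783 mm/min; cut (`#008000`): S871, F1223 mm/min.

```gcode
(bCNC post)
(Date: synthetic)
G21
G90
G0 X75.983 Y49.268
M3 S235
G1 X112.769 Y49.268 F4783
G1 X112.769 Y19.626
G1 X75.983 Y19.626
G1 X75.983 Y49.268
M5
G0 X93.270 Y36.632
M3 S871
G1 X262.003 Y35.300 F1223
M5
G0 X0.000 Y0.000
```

y_svg = 107.425 − y_m.

[1] S235→`#0000ff` (engrave); closed run; points: 75.983,58.157 112.769,58.157 112.769,87.799 75.983,87.799

[2] S871→`#008000` (cut); open run; points: 93.270,70.793 262.003,72.125

<svg xmlns="http://www.w3.org/2000/svg" width="360.113mm" height="107.425mm" viewBox="0 0 360.113 107.425">
  <polygon points="75.983,58.157 112.769,58.157 112.769,87.799 75.983,87.799" fill="none" stroke="#0000ff"/>
  <polyline points="93.270,70.793 262.003,72.125" fill="none" stroke="#008000"/>
</svg>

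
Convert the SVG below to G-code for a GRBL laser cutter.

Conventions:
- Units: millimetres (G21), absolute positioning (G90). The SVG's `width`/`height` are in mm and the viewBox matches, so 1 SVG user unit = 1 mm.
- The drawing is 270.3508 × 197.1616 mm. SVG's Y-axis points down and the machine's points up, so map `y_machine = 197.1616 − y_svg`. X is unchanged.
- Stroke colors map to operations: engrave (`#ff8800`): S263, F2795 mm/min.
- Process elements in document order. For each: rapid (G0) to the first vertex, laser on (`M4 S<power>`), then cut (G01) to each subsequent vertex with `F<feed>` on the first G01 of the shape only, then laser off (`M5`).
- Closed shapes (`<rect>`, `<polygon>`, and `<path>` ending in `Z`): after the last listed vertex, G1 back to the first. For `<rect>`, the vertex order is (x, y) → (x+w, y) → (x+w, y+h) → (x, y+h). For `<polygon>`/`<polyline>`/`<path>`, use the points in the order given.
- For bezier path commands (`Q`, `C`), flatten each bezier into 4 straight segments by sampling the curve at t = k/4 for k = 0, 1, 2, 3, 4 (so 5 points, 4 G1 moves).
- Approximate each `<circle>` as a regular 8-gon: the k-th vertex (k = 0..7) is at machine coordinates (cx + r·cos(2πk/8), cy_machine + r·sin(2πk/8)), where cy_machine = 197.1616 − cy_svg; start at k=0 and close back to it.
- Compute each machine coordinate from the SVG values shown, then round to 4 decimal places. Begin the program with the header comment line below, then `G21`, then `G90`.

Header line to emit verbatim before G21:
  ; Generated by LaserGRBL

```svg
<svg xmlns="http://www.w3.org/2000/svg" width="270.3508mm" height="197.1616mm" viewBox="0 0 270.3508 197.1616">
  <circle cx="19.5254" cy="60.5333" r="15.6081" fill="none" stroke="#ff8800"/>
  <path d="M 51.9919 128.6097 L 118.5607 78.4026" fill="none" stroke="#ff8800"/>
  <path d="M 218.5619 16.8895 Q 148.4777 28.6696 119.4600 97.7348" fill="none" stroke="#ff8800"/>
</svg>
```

; Generated by LaserGRBL
G21
G90
G0 X35.1335 Y136.6283
M4 S263
G01 X30.5620 Y147.6649 F2795
G01 X19.5254 Y152.2364
G01 X8.4888 Y147.6649
G01 X3.9173 Y136.6283
G01 X8.4888 Y125.5917
G01 X19.5254 Y121.0202
G01 X30.5620 Y125.5917
G01 X35.1335 Y136.6283
M5
G0 X51.9919 Y68.5519
M4 S263
G01 X118.5607 Y118.7590 F2795
M5
G0 X218.5619 Y180.2721
M4 S263
G01 X186.0865 Y170.8017 F2795
G01 X158.7443 Y154.1707
G01 X136.5355 Y130.3791
G01 X119.4600 Y99.4268
M5

viewBox `0 0 270.3508 197.1616` with mm width/height → 1 unit = 1 mm. Flip: y_m = 197.1616 − y_svg.

**Shape 1** — `<circle>` circle, stroke `#ff8800` → engrave (S263, F2795). Machine vertices: (35.1335,136.6283) → (30.5620,147.6649) → (19.5254,152.2364) → (8.4888,147.6649) → (3.9173,136.6283) → (8.4888,125.5917) → (19.5254,121.0202) → (30.5620,125.5917) → (35.1335,136.6283). Closed: final G1 returns to the first vertex.

**Shape 2** — `<path>` line segment, stroke `#ff8800` → engrave (S263, F2795). Machine vertices: (51.9919,68.5519) → (118.5607,118.7590). Open path.

**Shape 3** — `<path>` quadratic bezier, stroke `#ff8800` → engrave (S263, F2795). Control points (SVG): P0=(218.5619,16.8895), P1=(148.4777,28.6696), P2=(119.4600,97.7348); sampled at t=k/4. Machine vertices: (218.5619,180.2721) → (186.0865,170.8017) → (158.7443,154.1707) → (136.5355,130.3791) → (119.4600,99.4268). Open path.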